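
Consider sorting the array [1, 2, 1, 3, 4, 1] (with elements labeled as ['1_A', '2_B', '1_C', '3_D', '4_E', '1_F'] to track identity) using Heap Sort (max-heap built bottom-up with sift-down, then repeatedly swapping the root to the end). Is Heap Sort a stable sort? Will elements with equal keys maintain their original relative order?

Trace Heap Sort on the labeled array (the key is the number; the letter only tracks identity):
  Build max-heap: [4_E, 3_D, 1_C, 1_A, 2_B, 1_F]
  Swap root 4_E to index 5, re-heapify first 5 -> [3_D, 2_B, 1_C, 1_A, 1_F, 4_E]
  Swap root 3_D to index 4, re-heapify first 4 -> [2_B, 1_F, 1_C, 1_A, 3_D, 4_E]
  Swap root 2_B to index 3, re-heapify first 3 -> [1_A, 1_F, 1_C, 2_B, 3_D, 4_E]
  Swap root 1_A to index 2, re-heapify first 2 -> [1_C, 1_F, 1_A, 2_B, 3_D, 4_E]
  Swap root 1_C to index 1, re-heapify first 1 -> [1_F, 1_C, 1_A, 2_B, 3_D, 4_E]
Final order: [1_F, 1_C, 1_A, 2_B, 3_D, 4_E]
Equal keys:
  value 1: originally 1_A, 1_C, 1_F; after sorting 1_F, 1_C, 1_A -> order changed
Equal keys were reordered, so Heap Sort is not stable: heap construction and root-to-end swaps move elements without regard to the original order of equal keys. (One such input is enough; an unstable sort may happen to preserve order on other inputs, but it gives no guarantee.)
Answer: Not stable


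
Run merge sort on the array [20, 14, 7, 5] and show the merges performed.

Divide and conquer:
  Merge [20] + [14] -> [14, 20]
  Merge [7] + [5] -> [5, 7]
  Merge [14, 20] + [5, 7] -> [5, 7, 14, 20]


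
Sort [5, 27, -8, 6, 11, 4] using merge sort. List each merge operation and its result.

Divide and conquer:
  Merge [27] + [-8] -> [-8, 27]
  Merge [5] + [-8, 27] -> [-8, 5, 27]
  Merge [11] + [4] -> [4, 11]
  Merge [6] + [4, 11] -> [4, 6, 11]
  Merge [-8, 5, 27] + [4, 6, 11] -> [-8, 4, 5, 6, 11, 27]


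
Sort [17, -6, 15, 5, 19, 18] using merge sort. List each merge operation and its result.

Divide and conquer:
  Merge [-6] + [15] -> [-6, 15]
  Merge [17] + [-6, 15] -> [-6, 15, 17]
  Merge [19] + [18] -> [18, 19]
  Merge [5] + [18, 19] -> [5, 18, 19]
  Merge [-6, 15, 17] + [5, 18, 19] -> [-6, 5, 15, 17, 18, 19]


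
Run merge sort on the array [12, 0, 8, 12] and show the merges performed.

Divide and conquer:
  Merge [12] + [0] -> [0, 12]
  Merge [8] + [12] -> [8, 12]
  Merge [0, 12] + [8, 12] -> [0, 8, 12, 12]


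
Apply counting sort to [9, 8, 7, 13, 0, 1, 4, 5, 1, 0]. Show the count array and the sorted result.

Count array: [2, 2, 0, 0, 1, 1, 0, 1, 1, 1, 0, 0, 0, 1]
(count[i] = number of elements equal to i)
Cumulative count: [2, 4, 4, 4, 5, 6, 6, 7, 8, 9, 9, 9, 9, 10]
Sorted: [0, 0, 1, 1, 4, 5, 7, 8, 9, 13]


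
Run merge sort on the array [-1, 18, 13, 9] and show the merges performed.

Divide and conquer:
  Merge [-1] + [18] -> [-1, 18]
  Merge [13] + [9] -> [9, 13]
  Merge [-1, 18] + [9, 13] -> [-1, 9, 13, 18]


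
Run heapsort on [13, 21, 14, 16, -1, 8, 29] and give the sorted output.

Build heap: [29, 21, 14, 16, -1, 8, 13]
Extract 29: [21, 16, 14, 13, -1, 8, 29]
Extract 21: [16, 13, 14, 8, -1, 21, 29]
Extract 16: [14, 13, -1, 8, 16, 21, 29]
Extract 14: [13, 8, -1, 14, 16, 21, 29]
Extract 13: [8, -1, 13, 14, 16, 21, 29]
Extract 8: [-1, 8, 13, 14, 16, 21, 29]


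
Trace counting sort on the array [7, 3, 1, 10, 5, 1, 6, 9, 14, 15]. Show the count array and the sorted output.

Count array: [0, 2, 0, 1, 0, 1, 1, 1, 0, 1, 1, 0, 0, 0, 1, 1]
(count[i] = number of elements equal to i)
Cumulative count: [0, 2, 2, 3, 3, 4, 5, 6, 6, 7, 8, 8, 8, 8, 9, 10]
Sorted: [1, 1, 3, 5, 6, 7, 9, 10, 14, 15]


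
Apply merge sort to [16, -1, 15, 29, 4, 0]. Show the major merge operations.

Divide and conquer:
  Merge [-1] + [15] -> [-1, 15]
  Merge [16] + [-1, 15] -> [-1, 15, 16]
  Merge [4] + [0] -> [0, 4]
  Merge [29] + [0, 4] -> [0, 4, 29]
  Merge [-1, 15, 16] + [0, 4, 29] -> [-1, 0, 4, 15, 16, 29]


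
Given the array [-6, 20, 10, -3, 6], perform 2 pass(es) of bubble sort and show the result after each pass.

After pass 1: [-6, 10, -3, 6, 20] (3 swaps)
After pass 2: [-6, -3, 6, 10, 20] (2 swaps)
Total swaps: 5


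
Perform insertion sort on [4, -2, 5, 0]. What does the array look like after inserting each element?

First element 4 is already 'sorted'
Insert -2: shifted 1 elements -> [-2, 4, 5, 0]
Insert 5: shifted 0 elements -> [-2, 4, 5, 0]
Insert 0: shifted 2 elements -> [-2, 0, 4, 5]


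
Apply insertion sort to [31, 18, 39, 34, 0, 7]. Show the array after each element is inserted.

First element 31 is already 'sorted'
Insert 18: shifted 1 elements -> [18, 31, 39, 34, 0, 7]
Insert 39: shifted 0 elements -> [18, 31, 39, 34, 0, 7]
Insert 34: shifted 1 elements -> [18, 31, 34, 39, 0, 7]
Insert 0: shifted 4 elements -> [0, 18, 31, 34, 39, 7]
Insert 7: shifted 4 elements -> [0, 7, 18, 31, 34, 39]


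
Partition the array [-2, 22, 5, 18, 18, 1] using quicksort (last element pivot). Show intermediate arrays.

Partition 1: pivot=1 at index 1 -> [-2, 1, 5, 18, 18, 22]
Partition 2: pivot=22 at index 5 -> [-2, 1, 5, 18, 18, 22]
Partition 3: pivot=18 at index 4 -> [-2, 1, 5, 18, 18, 22]
Partition 4: pivot=18 at index 3 -> [-2, 1, 5, 18, 18, 22]


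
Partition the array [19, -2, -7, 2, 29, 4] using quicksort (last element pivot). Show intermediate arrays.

Partition 1: pivot=4 at index 3 -> [-2, -7, 2, 4, 29, 19]
Partition 2: pivot=2 at index 2 -> [-2, -7, 2, 4, 29, 19]
Partition 3: pivot=-7 at index 0 -> [-7, -2, 2, 4, 29, 19]
Partition 4: pivot=19 at index 4 -> [-7, -2, 2, 4, 19, 29]


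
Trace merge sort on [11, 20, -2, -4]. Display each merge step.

Divide and conquer:
  Merge [11] + [20] -> [11, 20]
  Merge [-2] + [-4] -> [-4, -2]
  Merge [11, 20] + [-4, -2] -> [-4, -2, 11, 20]


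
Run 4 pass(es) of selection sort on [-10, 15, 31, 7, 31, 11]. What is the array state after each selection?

Pass 1: Select minimum -10 at index 0, swap -> [-10, 15, 31, 7, 31, 11]
Pass 2: Select minimum 7 at index 3, swap -> [-10, 7, 31, 15, 31, 11]
Pass 3: Select minimum 11 at index 5, swap -> [-10, 7, 11, 15, 31, 31]
Pass 4: Select minimum 15 at index 3, swap -> [-10, 7, 11, 15, 31, 31]


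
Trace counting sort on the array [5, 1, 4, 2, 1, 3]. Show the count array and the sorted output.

Count array: [0, 2, 1, 1, 1, 1]
(count[i] = number of elements equal to i)
Cumulative count: [0, 2, 3, 4, 5, 6]
Sorted: [1, 1, 2, 3, 4, 5]


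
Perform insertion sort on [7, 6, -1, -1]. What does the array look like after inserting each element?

First element 7 is already 'sorted'
Insert 6: shifted 1 elements -> [6, 7, -1, -1]
Insert -1: shifted 2 elements -> [-1, 6, 7, -1]
Insert -1: shifted 2 elements -> [-1, -1, 6, 7]


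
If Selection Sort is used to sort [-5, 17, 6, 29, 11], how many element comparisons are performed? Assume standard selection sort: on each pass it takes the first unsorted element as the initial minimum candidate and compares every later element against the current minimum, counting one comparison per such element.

Pass 1: scan indices 1..4 for the minimum = 4 comparison(s); min is -5, place at index 0 -> [-5, 17, 6, 29, 11]
Pass 2: scan indices 2..4 for the minimum = 3 comparison(s); min is 6, place at index 1 -> [-5, 6, 17, 29, 11]
Pass 3: scan indices 3..4 for the minimum = 2 comparison(s); min is 11, place at index 2 -> [-5, 6, 11, 29, 17]
Pass 4: scan indices 4..4 for the minimum = 1 comparison(s); min is 17, place at index 3 -> [-5, 6, 11, 17, 29]
Selection sort always scans the whole unsorted suffix, so the count is (n-1) + (n-2) + ... + 1 = n(n-1)/2 = 5*4/2 = 10 regardless of the input order.
Total comparisons: 4 + 3 + 2 + 1 = 10


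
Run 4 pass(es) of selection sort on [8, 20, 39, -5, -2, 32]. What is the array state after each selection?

Pass 1: Select minimum -5 at index 3, swap -> [-5, 20, 39, 8, -2, 32]
Pass 2: Select minimum -2 at index 4, swap -> [-5, -2, 39, 8, 20, 32]
Pass 3: Select minimum 8 at index 3, swap -> [-5, -2, 8, 39, 20, 32]
Pass 4: Select minimum 20 at index 4, swap -> [-5, -2, 8, 20, 39, 32]


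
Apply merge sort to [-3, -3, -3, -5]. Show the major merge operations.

Divide and conquer:
  Merge [-3] + [-3] -> [-3, -3]
  Merge [-3] + [-5] -> [-5, -3]
  Merge [-3, -3] + [-5, -3] -> [-5, -3, -3, -3]


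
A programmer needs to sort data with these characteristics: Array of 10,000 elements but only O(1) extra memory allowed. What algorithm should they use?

Best choice: Heapsort
Reason: Heapsort rearranges the array in place using O(1) auxiliary space and still guarantees O(n log n) time; quicksort partitions in place but needs Theta(log n) stack space for recursion (O(n) in the worst case), and mergesort requires O(n) auxiliary space


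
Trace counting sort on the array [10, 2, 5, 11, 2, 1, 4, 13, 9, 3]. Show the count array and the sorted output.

Count array: [0, 1, 2, 1, 1, 1, 0, 0, 0, 1, 1, 1, 0, 1]
(count[i] = number of elements equal to i)
Cumulative count: [0, 1, 3, 4, 5, 6, 6, 6, 6, 7, 8, 9, 9, 10]
Sorted: [1, 2, 2, 3, 4, 5, 9, 10, 11, 13]


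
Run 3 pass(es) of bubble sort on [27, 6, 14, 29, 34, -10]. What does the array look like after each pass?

After pass 1: [6, 14, 27, 29, -10, 34] (3 swaps)
After pass 2: [6, 14, 27, -10, 29, 34] (1 swaps)
After pass 3: [6, 14, -10, 27, 29, 34] (1 swaps)
Total swaps: 5


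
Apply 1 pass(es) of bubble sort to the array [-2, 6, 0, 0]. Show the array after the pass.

After pass 1: [-2, 0, 0, 6] (2 swaps)
Total swaps: 2


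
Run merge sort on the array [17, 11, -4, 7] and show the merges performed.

Divide and conquer:
  Merge [17] + [11] -> [11, 17]
  Merge [-4] + [7] -> [-4, 7]
  Merge [11, 17] + [-4, 7] -> [-4, 7, 11, 17]


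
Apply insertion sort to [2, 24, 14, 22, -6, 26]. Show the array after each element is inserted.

First element 2 is already 'sorted'
Insert 24: shifted 0 elements -> [2, 24, 14, 22, -6, 26]
Insert 14: shifted 1 elements -> [2, 14, 24, 22, -6, 26]
Insert 22: shifted 1 elements -> [2, 14, 22, 24, -6, 26]
Insert -6: shifted 4 elements -> [-6, 2, 14, 22, 24, 26]
Insert 26: shifted 0 elements -> [-6, 2, 14, 22, 24, 26]


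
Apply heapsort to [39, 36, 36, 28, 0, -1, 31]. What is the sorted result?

Build heap: [39, 36, 36, 28, 0, -1, 31]
Extract 39: [36, 31, 36, 28, 0, -1, 39]
Extract 36: [36, 31, -1, 28, 0, 36, 39]
Extract 36: [31, 28, -1, 0, 36, 36, 39]
Extract 31: [28, 0, -1, 31, 36, 36, 39]
Extract 28: [0, -1, 28, 31, 36, 36, 39]
Extract 0: [-1, 0, 28, 31, 36, 36, 39]


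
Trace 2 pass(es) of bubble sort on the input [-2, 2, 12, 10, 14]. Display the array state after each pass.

After pass 1: [-2, 2, 10, 12, 14] (1 swaps)
After pass 2: [-2, 2, 10, 12, 14] (0 swaps)
Total swaps: 1


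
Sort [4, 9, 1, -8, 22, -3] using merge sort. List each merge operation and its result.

Divide and conquer:
  Merge [9] + [1] -> [1, 9]
  Merge [4] + [1, 9] -> [1, 4, 9]
  Merge [22] + [-3] -> [-3, 22]
  Merge [-8] + [-3, 22] -> [-8, -3, 22]
  Merge [1, 4, 9] + [-8, -3, 22] -> [-8, -3, 1, 4, 9, 22]


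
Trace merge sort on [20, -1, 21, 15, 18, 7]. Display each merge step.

Divide and conquer:
  Merge [-1] + [21] -> [-1, 21]
  Merge [20] + [-1, 21] -> [-1, 20, 21]
  Merge [18] + [7] -> [7, 18]
  Merge [15] + [7, 18] -> [7, 15, 18]
  Merge [-1, 20, 21] + [7, 15, 18] -> [-1, 7, 15, 18, 20, 21]


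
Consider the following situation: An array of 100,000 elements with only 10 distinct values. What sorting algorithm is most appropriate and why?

Best choice: 3-way quicksort or Counting sort
Reason: 3-way (Dutch national flag) partitioning groups every copy of the pivot together, so with only d=10 distinct keys quicksort finishes in O(n log d) expected time, which is effectively linear; counting sort runs in O(n + k) where k is the size of the key range (not the number of distinct values), so it is linear when the 10 values are integers drawn from a small known range


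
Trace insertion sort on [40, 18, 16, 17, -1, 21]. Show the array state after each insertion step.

First element 40 is already 'sorted'
Insert 18: shifted 1 elements -> [18, 40, 16, 17, -1, 21]
Insert 16: shifted 2 elements -> [16, 18, 40, 17, -1, 21]
Insert 17: shifted 2 elements -> [16, 17, 18, 40, -1, 21]
Insert -1: shifted 4 elements -> [-1, 16, 17, 18, 40, 21]
Insert 21: shifted 1 elements -> [-1, 16, 17, 18, 21, 40]


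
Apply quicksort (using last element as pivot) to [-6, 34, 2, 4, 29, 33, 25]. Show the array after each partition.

Partition 1: pivot=25 at index 3 -> [-6, 2, 4, 25, 29, 33, 34]
Partition 2: pivot=4 at index 2 -> [-6, 2, 4, 25, 29, 33, 34]
Partition 3: pivot=2 at index 1 -> [-6, 2, 4, 25, 29, 33, 34]
Partition 4: pivot=34 at index 6 -> [-6, 2, 4, 25, 29, 33, 34]
Partition 5: pivot=33 at index 5 -> [-6, 2, 4, 25, 29, 33, 34]


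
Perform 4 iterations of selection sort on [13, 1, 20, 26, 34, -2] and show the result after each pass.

Pass 1: Select minimum -2 at index 5, swap -> [-2, 1, 20, 26, 34, 13]
Pass 2: Select minimum 1 at index 1, swap -> [-2, 1, 20, 26, 34, 13]
Pass 3: Select minimum 13 at index 5, swap -> [-2, 1, 13, 26, 34, 20]
Pass 4: Select minimum 20 at index 5, swap -> [-2, 1, 13, 20, 34, 26]


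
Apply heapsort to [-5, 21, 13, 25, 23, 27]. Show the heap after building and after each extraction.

Build heap: [27, 25, 13, 21, 23, -5]
Extract 27: [25, 23, 13, 21, -5, 27]
Extract 25: [23, 21, 13, -5, 25, 27]
Extract 23: [21, -5, 13, 23, 25, 27]
Extract 21: [13, -5, 21, 23, 25, 27]
Extract 13: [-5, 13, 21, 23, 25, 27]


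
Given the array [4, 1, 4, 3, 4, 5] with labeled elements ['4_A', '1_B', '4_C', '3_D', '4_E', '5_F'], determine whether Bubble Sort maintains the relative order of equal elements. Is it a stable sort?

Trace Bubble Sort on the labeled array (the key is the number; the letter only tracks identity):
  After pass 1: [1_B, 4_A, 3_D, 4_C, 4_E, 5_F]
  After pass 2: [1_B, 3_D, 4_A, 4_C, 4_E, 5_F]
  After pass 3: [1_B, 3_D, 4_A, 4_C, 4_E, 5_F] (no swaps, done)
Final order: [1_B, 3_D, 4_A, 4_C, 4_E, 5_F]
Equal keys:
  value 4: originally 4_A, 4_C, 4_E; after sorting 4_A, 4_C, 4_E -> order preserved
All equal keys kept their original relative order. Bubble Sort is stable: it only swaps adjacent elements when the left one is strictly greater, so equal keys never move past each other.
Answer: Stable


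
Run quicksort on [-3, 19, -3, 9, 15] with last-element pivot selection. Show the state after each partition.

Partition 1: pivot=15 at index 3 -> [-3, -3, 9, 15, 19]
Partition 2: pivot=9 at index 2 -> [-3, -3, 9, 15, 19]
Partition 3: pivot=-3 at index 1 -> [-3, -3, 9, 15, 19]


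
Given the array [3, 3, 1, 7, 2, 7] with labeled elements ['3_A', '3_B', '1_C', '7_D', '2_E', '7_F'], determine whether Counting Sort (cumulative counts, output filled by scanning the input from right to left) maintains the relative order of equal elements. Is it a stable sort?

Trace Counting Sort on the labeled array (the key is the number; the letter only tracks identity):
  Counts for values 0..7: [0, 1, 1, 2, 0, 0, 0, 2]
  Cumulative counts: [0, 1, 2, 4, 4, 4, 4, 6]
  Scan right to left: place 7_F at output index 5
  Scan right to left: place 2_E at output index 1
  Scan right to left: place 7_D at output index 4
  Scan right to left: place 1_C at output index 0
  Scan right to left: place 3_B at output index 3
  Scan right to left: place 3_A at output index 2
  Output: [1_C, 2_E, 3_A, 3_B, 7_D, 7_F]
Equal keys:
  value 3: originally 3_A, 3_B; after sorting 3_A, 3_B -> order preserved
  value 7: originally 7_D, 7_F; after sorting 7_D, 7_F -> order preserved
All equal keys kept their original relative order. Counting Sort is stable: scanning the input right to left with decreasing cumulative counts places later duplicates at later output positions.
Answer: Stable


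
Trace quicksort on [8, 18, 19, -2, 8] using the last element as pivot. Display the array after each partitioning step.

Partition 1: pivot=8 at index 2 -> [8, -2, 8, 18, 19]
Partition 2: pivot=-2 at index 0 -> [-2, 8, 8, 18, 19]
Partition 3: pivot=19 at index 4 -> [-2, 8, 8, 18, 19]


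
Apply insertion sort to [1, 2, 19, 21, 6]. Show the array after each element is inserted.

First element 1 is already 'sorted'
Insert 2: shifted 0 elements -> [1, 2, 19, 21, 6]
Insert 19: shifted 0 elements -> [1, 2, 19, 21, 6]
Insert 21: shifted 0 elements -> [1, 2, 19, 21, 6]
Insert 6: shifted 2 elements -> [1, 2, 6, 19, 21]


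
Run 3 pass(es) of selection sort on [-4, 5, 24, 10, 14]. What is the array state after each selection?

Pass 1: Select minimum -4 at index 0, swap -> [-4, 5, 24, 10, 14]
Pass 2: Select minimum 5 at index 1, swap -> [-4, 5, 24, 10, 14]
Pass 3: Select minimum 10 at index 3, swap -> [-4, 5, 10, 24, 14]


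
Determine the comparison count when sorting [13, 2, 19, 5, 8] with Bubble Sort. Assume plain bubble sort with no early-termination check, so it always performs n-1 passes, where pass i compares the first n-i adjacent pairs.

Pass 1: compare adjacent pairs (0,1)..(3,4) = 4 comparison(s), 3 swap(s) -> [2, 13, 5, 8, 19]
Pass 2: compare adjacent pairs (0,1)..(2,3) = 3 comparison(s), 2 swap(s) -> [2, 5, 8, 13, 19]
Pass 3: compare adjacent pairs (0,1)..(1,2) = 2 comparison(s), 0 swap(s) -> [2, 5, 8, 13, 19]
Pass 4: compare adjacent pairs (0,1)..(0,1) = 1 comparison(s), 0 swap(s) -> [2, 5, 8, 13, 19]
Total comparisons: 4 + 3 + 2 + 1 = 10


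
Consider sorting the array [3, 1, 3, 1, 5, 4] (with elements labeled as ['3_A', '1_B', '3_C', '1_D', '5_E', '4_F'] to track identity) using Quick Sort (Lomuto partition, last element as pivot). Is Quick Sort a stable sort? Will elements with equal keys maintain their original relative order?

Trace Quick Sort on the labeled array (the key is the number; the letter only tracks identity):
  Partition indices 0..5 around pivot 4_F -> [3_A, 1_B, 3_C, 1_D, 4_F, 5_E]
  Partition indices 0..3 around pivot 1_D -> [1_B, 1_D, 3_C, 3_A, 4_F, 5_E]
  Partition indices 2..3 around pivot 3_A -> [1_B, 1_D, 3_C, 3_A, 4_F, 5_E]
Final order: [1_B, 1_D, 3_C, 3_A, 4_F, 5_E]
Equal keys:
  value 1: originally 1_B, 1_D; after sorting 1_B, 1_D -> order preserved
  value 3: originally 3_A, 3_C; after sorting 3_C, 3_A -> order changed
Equal keys were reordered, so Quick Sort is not stable: partition swaps elements across long distances and can reorder equal keys. (One such input is enough; an unstable sort may happen to preserve order on other inputs, but it gives no guarantee.)
Answer: Not stable


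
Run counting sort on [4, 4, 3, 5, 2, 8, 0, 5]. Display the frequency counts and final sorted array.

Count array: [1, 0, 1, 1, 2, 2, 0, 0, 1]
(count[i] = number of elements equal to i)
Cumulative count: [1, 1, 2, 3, 5, 7, 7, 7, 8]
Sorted: [0, 2, 3, 4, 4, 5, 5, 8]


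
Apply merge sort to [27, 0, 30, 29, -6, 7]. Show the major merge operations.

Divide and conquer:
  Merge [0] + [30] -> [0, 30]
  Merge [27] + [0, 30] -> [0, 27, 30]
  Merge [-6] + [7] -> [-6, 7]
  Merge [29] + [-6, 7] -> [-6, 7, 29]
  Merge [0, 27, 30] + [-6, 7, 29] -> [-6, 0, 7, 27, 29, 30]


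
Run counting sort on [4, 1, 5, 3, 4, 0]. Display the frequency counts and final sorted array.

Count array: [1, 1, 0, 1, 2, 1]
(count[i] = number of elements equal to i)
Cumulative count: [1, 2, 2, 3, 5, 6]
Sorted: [0, 1, 3, 4, 4, 5]


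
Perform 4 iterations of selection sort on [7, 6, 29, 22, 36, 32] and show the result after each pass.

Pass 1: Select minimum 6 at index 1, swap -> [6, 7, 29, 22, 36, 32]
Pass 2: Select minimum 7 at index 1, swap -> [6, 7, 29, 22, 36, 32]
Pass 3: Select minimum 22 at index 3, swap -> [6, 7, 22, 29, 36, 32]
Pass 4: Select minimum 29 at index 3, swap -> [6, 7, 22, 29, 36, 32]


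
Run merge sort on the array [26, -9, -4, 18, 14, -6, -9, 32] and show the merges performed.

Divide and conquer:
  Merge [26] + [-9] -> [-9, 26]
  Merge [-4] + [18] -> [-4, 18]
  Merge [-9, 26] + [-4, 18] -> [-9, -4, 18, 26]
  Merge [14] + [-6] -> [-6, 14]
  Merge [-9] + [32] -> [-9, 32]
  Merge [-6, 14] + [-9, 32] -> [-9, -6, 14, 32]
  Merge [-9, -4, 18, 26] + [-9, -6, 14, 32] -> [-9, -9, -6, -4, 14, 18, 26, 32]


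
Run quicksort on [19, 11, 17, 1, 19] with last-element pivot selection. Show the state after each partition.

Partition 1: pivot=19 at index 4 -> [19, 11, 17, 1, 19]
Partition 2: pivot=1 at index 0 -> [1, 11, 17, 19, 19]
Partition 3: pivot=19 at index 3 -> [1, 11, 17, 19, 19]
Partition 4: pivot=17 at index 2 -> [1, 11, 17, 19, 19]


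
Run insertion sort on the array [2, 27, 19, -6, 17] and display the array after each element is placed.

First element 2 is already 'sorted'
Insert 27: shifted 0 elements -> [2, 27, 19, -6, 17]
Insert 19: shifted 1 elements -> [2, 19, 27, -6, 17]
Insert -6: shifted 3 elements -> [-6, 2, 19, 27, 17]
Insert 17: shifted 2 elements -> [-6, 2, 17, 19, 27]


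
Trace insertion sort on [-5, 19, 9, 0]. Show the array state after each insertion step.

First element -5 is already 'sorted'
Insert 19: shifted 0 elements -> [-5, 19, 9, 0]
Insert 9: shifted 1 elements -> [-5, 9, 19, 0]
Insert 0: shifted 2 elements -> [-5, 0, 9, 19]


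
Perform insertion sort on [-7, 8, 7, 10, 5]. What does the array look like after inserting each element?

First element -7 is already 'sorted'
Insert 8: shifted 0 elements -> [-7, 8, 7, 10, 5]
Insert 7: shifted 1 elements -> [-7, 7, 8, 10, 5]
Insert 10: shifted 0 elements -> [-7, 7, 8, 10, 5]
Insert 5: shifted 3 elements -> [-7, 5, 7, 8, 10]


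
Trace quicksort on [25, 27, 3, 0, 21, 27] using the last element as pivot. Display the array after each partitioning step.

Partition 1: pivot=27 at index 5 -> [25, 27, 3, 0, 21, 27]
Partition 2: pivot=21 at index 2 -> [3, 0, 21, 27, 25, 27]
Partition 3: pivot=0 at index 0 -> [0, 3, 21, 27, 25, 27]
Partition 4: pivot=25 at index 3 -> [0, 3, 21, 25, 27, 27]


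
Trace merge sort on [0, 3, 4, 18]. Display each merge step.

Divide and conquer:
  Merge [0] + [3] -> [0, 3]
  Merge [4] + [18] -> [4, 18]
  Merge [0, 3] + [4, 18] -> [0, 3, 4, 18]


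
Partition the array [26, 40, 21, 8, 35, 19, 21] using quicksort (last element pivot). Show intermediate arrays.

Partition 1: pivot=21 at index 3 -> [21, 8, 19, 21, 35, 26, 40]
Partition 2: pivot=19 at index 1 -> [8, 19, 21, 21, 35, 26, 40]
Partition 3: pivot=40 at index 6 -> [8, 19, 21, 21, 35, 26, 40]
Partition 4: pivot=26 at index 4 -> [8, 19, 21, 21, 26, 35, 40]


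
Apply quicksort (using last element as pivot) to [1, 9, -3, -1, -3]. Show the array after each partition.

Partition 1: pivot=-3 at index 1 -> [-3, -3, 1, -1, 9]
Partition 2: pivot=9 at index 4 -> [-3, -3, 1, -1, 9]
Partition 3: pivot=-1 at index 2 -> [-3, -3, -1, 1, 9]


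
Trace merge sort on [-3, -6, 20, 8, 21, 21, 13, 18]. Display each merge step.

Divide and conquer:
  Merge [-3] + [-6] -> [-6, -3]
  Merge [20] + [8] -> [8, 20]
  Merge [-6, -3] + [8, 20] -> [-6, -3, 8, 20]
  Merge [21] + [21] -> [21, 21]
  Merge [13] + [18] -> [13, 18]
  Merge [21, 21] + [13, 18] -> [13, 18, 21, 21]
  Merge [-6, -3, 8, 20] + [13, 18, 21, 21] -> [-6, -3, 8, 13, 18, 20, 21, 21]


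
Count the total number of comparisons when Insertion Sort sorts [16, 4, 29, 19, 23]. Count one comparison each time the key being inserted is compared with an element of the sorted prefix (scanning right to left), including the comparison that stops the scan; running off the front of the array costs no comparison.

Insert 4: 16 > 4 (shift), reached front = 1 comparison(s) -> [4, 16, 29, 19, 23]
Insert 29: 16 <= 29 (stop) = 1 comparison(s) -> [4, 16, 29, 19, 23]
Insert 19: 29 > 19 (shift), 16 <= 19 (stop) = 2 comparison(s) -> [4, 16, 19, 29, 23]
Insert 23: 29 > 23 (shift), 19 <= 23 (stop) = 2 comparison(s) -> [4, 16, 19, 23, 29]
Total comparisons: 1 + 1 + 2 + 2 = 6


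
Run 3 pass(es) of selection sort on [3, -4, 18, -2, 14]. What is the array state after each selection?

Pass 1: Select minimum -4 at index 1, swap -> [-4, 3, 18, -2, 14]
Pass 2: Select minimum -2 at index 3, swap -> [-4, -2, 18, 3, 14]
Pass 3: Select minimum 3 at index 3, swap -> [-4, -2, 3, 18, 14]


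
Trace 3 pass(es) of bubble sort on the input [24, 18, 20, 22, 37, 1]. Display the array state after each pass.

After pass 1: [18, 20, 22, 24, 1, 37] (4 swaps)
After pass 2: [18, 20, 22, 1, 24, 37] (1 swaps)
After pass 3: [18, 20, 1, 22, 24, 37] (1 swaps)
Total swaps: 6


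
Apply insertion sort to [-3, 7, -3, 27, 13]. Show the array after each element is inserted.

First element -3 is already 'sorted'
Insert 7: shifted 0 elements -> [-3, 7, -3, 27, 13]
Insert -3: shifted 1 elements -> [-3, -3, 7, 27, 13]
Insert 27: shifted 0 elements -> [-3, -3, 7, 27, 13]
Insert 13: shifted 1 elements -> [-3, -3, 7, 13, 27]


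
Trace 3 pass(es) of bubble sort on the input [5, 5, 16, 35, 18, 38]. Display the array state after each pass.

After pass 1: [5, 5, 16, 18, 35, 38] (1 swaps)
After pass 2: [5, 5, 16, 18, 35, 38] (0 swaps)
After pass 3: [5, 5, 16, 18, 35, 38] (0 swaps)
Total swaps: 1


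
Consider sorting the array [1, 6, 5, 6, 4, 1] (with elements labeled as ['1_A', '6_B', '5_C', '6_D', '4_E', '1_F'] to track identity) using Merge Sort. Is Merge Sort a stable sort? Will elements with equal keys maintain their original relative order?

Trace Merge Sort on the labeled array (the key is the number; the letter only tracks identity):
  Merge [6_B] + [5_C] -> [5_C, 6_B]
  Merge [1_A] + [5_C, 6_B] -> [1_A, 5_C, 6_B]
  Merge [4_E] + [1_F] -> [1_F, 4_E]
  Merge [6_D] + [1_F, 4_E] -> [1_F, 4_E, 6_D]
  Merge [1_A, 5_C, 6_B] + [1_F, 4_E, 6_D] -> [1_A, 1_F, 4_E, 5_C, 6_B, 6_D]
Final order: [1_A, 1_F, 4_E, 5_C, 6_B, 6_D]
Equal keys:
  value 1: originally 1_A, 1_F; after sorting 1_A, 1_F -> order preserved
  value 6: originally 6_B, 6_D; after sorting 6_B, 6_D -> order preserved
All equal keys kept their original relative order. Merge Sort is stable: when the heads of the two halves are equal the merge takes from the left half first.
Answer: Stable


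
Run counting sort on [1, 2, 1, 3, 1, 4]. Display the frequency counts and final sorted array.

Count array: [0, 3, 1, 1, 1]
(count[i] = number of elements equal to i)
Cumulative count: [0, 3, 4, 5, 6]
Sorted: [1, 1, 1, 2, 3, 4]


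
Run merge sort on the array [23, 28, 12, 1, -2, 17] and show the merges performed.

Divide and conquer:
  Merge [28] + [12] -> [12, 28]
  Merge [23] + [12, 28] -> [12, 23, 28]
  Merge [-2] + [17] -> [-2, 17]
  Merge [1] + [-2, 17] -> [-2, 1, 17]
  Merge [12, 23, 28] + [-2, 1, 17] -> [-2, 1, 12, 17, 23, 28]


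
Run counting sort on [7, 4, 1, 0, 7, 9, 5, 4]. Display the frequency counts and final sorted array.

Count array: [1, 1, 0, 0, 2, 1, 0, 2, 0, 1]
(count[i] = number of elements equal to i)
Cumulative count: [1, 2, 2, 2, 4, 5, 5, 7, 7, 8]
Sorted: [0, 1, 4, 4, 5, 7, 7, 9]


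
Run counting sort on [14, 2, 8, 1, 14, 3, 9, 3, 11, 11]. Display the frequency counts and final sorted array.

Count array: [0, 1, 1, 2, 0, 0, 0, 0, 1, 1, 0, 2, 0, 0, 2]
(count[i] = number of elements equal to i)
Cumulative count: [0, 1, 2, 4, 4, 4, 4, 4, 5, 6, 6, 8, 8, 8, 10]
Sorted: [1, 2, 3, 3, 8, 9, 11, 11, 14, 14]


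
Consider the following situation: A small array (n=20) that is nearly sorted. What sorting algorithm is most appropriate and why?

Best choice: Insertion sort
Reason: Insertion sort is O(n) for nearly sorted arrays and has low overhead


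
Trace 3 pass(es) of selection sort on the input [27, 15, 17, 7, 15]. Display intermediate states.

Pass 1: Select minimum 7 at index 3, swap -> [7, 15, 17, 27, 15]
Pass 2: Select minimum 15 at index 1, swap -> [7, 15, 17, 27, 15]
Pass 3: Select minimum 15 at index 4, swap -> [7, 15, 15, 27, 17]


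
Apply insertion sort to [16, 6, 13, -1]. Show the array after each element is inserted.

First element 16 is already 'sorted'
Insert 6: shifted 1 elements -> [6, 16, 13, -1]
Insert 13: shifted 1 elements -> [6, 13, 16, -1]
Insert -1: shifted 3 elements -> [-1, 6, 13, 16]


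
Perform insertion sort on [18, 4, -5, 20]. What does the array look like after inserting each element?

First element 18 is already 'sorted'
Insert 4: shifted 1 elements -> [4, 18, -5, 20]
Insert -5: shifted 2 elements -> [-5, 4, 18, 20]
Insert 20: shifted 0 elements -> [-5, 4, 18, 20]


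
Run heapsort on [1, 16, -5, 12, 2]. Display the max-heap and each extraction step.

Build heap: [16, 12, -5, 1, 2]
Extract 16: [12, 2, -5, 1, 16]
Extract 12: [2, 1, -5, 12, 16]
Extract 2: [1, -5, 2, 12, 16]
Extract 1: [-5, 1, 2, 12, 16]


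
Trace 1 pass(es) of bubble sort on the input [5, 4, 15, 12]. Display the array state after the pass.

After pass 1: [4, 5, 12, 15] (2 swaps)
Total swaps: 2


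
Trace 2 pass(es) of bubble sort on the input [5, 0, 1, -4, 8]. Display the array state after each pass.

After pass 1: [0, 1, -4, 5, 8] (3 swaps)
After pass 2: [0, -4, 1, 5, 8] (1 swaps)
Total swaps: 4


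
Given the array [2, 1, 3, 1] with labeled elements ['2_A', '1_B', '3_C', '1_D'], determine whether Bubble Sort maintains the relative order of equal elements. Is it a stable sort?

Trace Bubble Sort on the labeled array (the key is the number; the letter only tracks identity):
  After pass 1: [1_B, 2_A, 1_D, 3_C]
  After pass 2: [1_B, 1_D, 2_A, 3_C]
  After pass 3: [1_B, 1_D, 2_A, 3_C] (no swaps, done)
Final order: [1_B, 1_D, 2_A, 3_C]
Equal keys:
  value 1: originally 1_B, 1_D; after sorting 1_B, 1_D -> order preserved
All equal keys kept their original relative order. Bubble Sort is stable: it only swaps adjacent elements when the left one is strictly greater, so equal keys never move past each other.
Answer: Stable


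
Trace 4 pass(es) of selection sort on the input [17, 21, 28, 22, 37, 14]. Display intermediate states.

Pass 1: Select minimum 14 at index 5, swap -> [14, 21, 28, 22, 37, 17]
Pass 2: Select minimum 17 at index 5, swap -> [14, 17, 28, 22, 37, 21]
Pass 3: Select minimum 21 at index 5, swap -> [14, 17, 21, 22, 37, 28]
Pass 4: Select minimum 22 at index 3, swap -> [14, 17, 21, 22, 37, 28]


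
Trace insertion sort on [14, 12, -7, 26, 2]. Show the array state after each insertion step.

First element 14 is already 'sorted'
Insert 12: shifted 1 elements -> [12, 14, -7, 26, 2]
Insert -7: shifted 2 elements -> [-7, 12, 14, 26, 2]
Insert 26: shifted 0 elements -> [-7, 12, 14, 26, 2]
Insert 2: shifted 3 elements -> [-7, 2, 12, 14, 26]


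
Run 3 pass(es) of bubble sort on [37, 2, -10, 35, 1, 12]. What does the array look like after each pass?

After pass 1: [2, -10, 35, 1, 12, 37] (5 swaps)
After pass 2: [-10, 2, 1, 12, 35, 37] (3 swaps)
After pass 3: [-10, 1, 2, 12, 35, 37] (1 swaps)
Total swaps: 9


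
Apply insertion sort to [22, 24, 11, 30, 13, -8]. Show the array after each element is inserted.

First element 22 is already 'sorted'
Insert 24: shifted 0 elements -> [22, 24, 11, 30, 13, -8]
Insert 11: shifted 2 elements -> [11, 22, 24, 30, 13, -8]
Insert 30: shifted 0 elements -> [11, 22, 24, 30, 13, -8]
Insert 13: shifted 3 elements -> [11, 13, 22, 24, 30, -8]
Insert -8: shifted 5 elements -> [-8, 11, 13, 22, 24, 30]


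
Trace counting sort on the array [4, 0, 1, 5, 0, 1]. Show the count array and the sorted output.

Count array: [2, 2, 0, 0, 1, 1]
(count[i] = number of elements equal to i)
Cumulative count: [2, 4, 4, 4, 5, 6]
Sorted: [0, 0, 1, 1, 4, 5]


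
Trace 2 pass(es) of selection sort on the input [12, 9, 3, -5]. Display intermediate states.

Pass 1: Select minimum -5 at index 3, swap -> [-5, 9, 3, 12]
Pass 2: Select minimum 3 at index 2, swap -> [-5, 3, 9, 12]


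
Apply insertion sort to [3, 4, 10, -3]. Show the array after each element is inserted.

First element 3 is already 'sorted'
Insert 4: shifted 0 elements -> [3, 4, 10, -3]
Insert 10: shifted 0 elements -> [3, 4, 10, -3]
Insert -3: shifted 3 elements -> [-3, 3, 4, 10]


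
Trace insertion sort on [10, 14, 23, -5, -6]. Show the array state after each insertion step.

First element 10 is already 'sorted'
Insert 14: shifted 0 elements -> [10, 14, 23, -5, -6]
Insert 23: shifted 0 elements -> [10, 14, 23, -5, -6]
Insert -5: shifted 3 elements -> [-5, 10, 14, 23, -6]
Insert -6: shifted 4 elements -> [-6, -5, 10, 14, 23]


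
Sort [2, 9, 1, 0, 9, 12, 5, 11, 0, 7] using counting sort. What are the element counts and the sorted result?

Count array: [2, 1, 1, 0, 0, 1, 0, 1, 0, 2, 0, 1, 1]
(count[i] = number of elements equal to i)
Cumulative count: [2, 3, 4, 4, 4, 5, 5, 6, 6, 8, 8, 9, 10]
Sorted: [0, 0, 1, 2, 5, 7, 9, 9, 11, 12]


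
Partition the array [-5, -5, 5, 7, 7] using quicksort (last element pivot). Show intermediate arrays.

Partition 1: pivot=7 at index 4 -> [-5, -5, 5, 7, 7]
Partition 2: pivot=7 at index 3 -> [-5, -5, 5, 7, 7]
Partition 3: pivot=5 at index 2 -> [-5, -5, 5, 7, 7]
Partition 4: pivot=-5 at index 1 -> [-5, -5, 5, 7, 7]


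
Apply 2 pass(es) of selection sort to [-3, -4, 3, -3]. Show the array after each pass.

Pass 1: Select minimum -4 at index 1, swap -> [-4, -3, 3, -3]
Pass 2: Select minimum -3 at index 1, swap -> [-4, -3, 3, -3]


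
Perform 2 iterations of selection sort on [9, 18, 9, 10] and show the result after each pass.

Pass 1: Select minimum 9 at index 0, swap -> [9, 18, 9, 10]
Pass 2: Select minimum 9 at index 2, swap -> [9, 9, 18, 10]


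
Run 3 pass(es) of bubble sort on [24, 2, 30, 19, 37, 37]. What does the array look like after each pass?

After pass 1: [2, 24, 19, 30, 37, 37] (2 swaps)
After pass 2: [2, 19, 24, 30, 37, 37] (1 swaps)
After pass 3: [2, 19, 24, 30, 37, 37] (0 swaps)
Total swaps: 3


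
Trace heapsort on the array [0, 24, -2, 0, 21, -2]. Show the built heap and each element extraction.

Build heap: [24, 21, -2, 0, 0, -2]
Extract 24: [21, 0, -2, -2, 0, 24]
Extract 21: [0, 0, -2, -2, 21, 24]
Extract 0: [0, -2, -2, 0, 21, 24]
Extract 0: [-2, -2, 0, 0, 21, 24]
Extract -2: [-2, -2, 0, 0, 21, 24]


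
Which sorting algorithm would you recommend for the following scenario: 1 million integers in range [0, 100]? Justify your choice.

Best choice: Counting sort
Reason: O(n + k) where k=100 is small; linear time beats O(n log n)


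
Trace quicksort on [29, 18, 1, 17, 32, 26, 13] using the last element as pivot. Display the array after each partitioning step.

Partition 1: pivot=13 at index 1 -> [1, 13, 29, 17, 32, 26, 18]
Partition 2: pivot=18 at index 3 -> [1, 13, 17, 18, 32, 26, 29]
Partition 3: pivot=29 at index 5 -> [1, 13, 17, 18, 26, 29, 32]


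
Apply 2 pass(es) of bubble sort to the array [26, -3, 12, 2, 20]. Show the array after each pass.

After pass 1: [-3, 12, 2, 20, 26] (4 swaps)
After pass 2: [-3, 2, 12, 20, 26] (1 swaps)
Total swaps: 5


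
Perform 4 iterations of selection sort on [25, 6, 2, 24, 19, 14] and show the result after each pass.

Pass 1: Select minimum 2 at index 2, swap -> [2, 6, 25, 24, 19, 14]
Pass 2: Select minimum 6 at index 1, swap -> [2, 6, 25, 24, 19, 14]
Pass 3: Select minimum 14 at index 5, swap -> [2, 6, 14, 24, 19, 25]
Pass 4: Select minimum 19 at index 4, swap -> [2, 6, 14, 19, 24, 25]


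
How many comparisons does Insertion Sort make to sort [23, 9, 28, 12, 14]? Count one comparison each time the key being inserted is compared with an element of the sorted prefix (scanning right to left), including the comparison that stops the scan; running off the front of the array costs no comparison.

Insert 9: 23 > 9 (shift), reached front = 1 comparison(s) -> [9, 23, 28, 12, 14]
Insert 28: 23 <= 28 (stop) = 1 comparison(s) -> [9, 23, 28, 12, 14]
Insert 12: 28 > 12 (shift), 23 > 12 (shift), 9 <= 12 (stop) = 3 comparison(s) -> [9, 12, 23, 28, 14]
Insert 14: 28 > 14 (shift), 23 > 14 (shift), 12 <= 14 (stop) = 3 comparison(s) -> [9, 12, 14, 23, 28]
Total comparisons: 1 + 1 + 3 + 3 = 8


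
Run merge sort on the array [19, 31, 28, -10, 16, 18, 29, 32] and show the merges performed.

Divide and conquer:
  Merge [19] + [31] -> [19, 31]
  Merge [28] + [-10] -> [-10, 28]
  Merge [19, 31] + [-10, 28] -> [-10, 19, 28, 31]
  Merge [16] + [18] -> [16, 18]
  Merge [29] + [32] -> [29, 32]
  Merge [16, 18] + [29, 32] -> [16, 18, 29, 32]
  Merge [-10, 19, 28, 31] + [16, 18, 29, 32] -> [-10, 16, 18, 19, 28, 29, 31, 32]


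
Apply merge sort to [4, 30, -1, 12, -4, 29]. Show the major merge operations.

Divide and conquer:
  Merge [30] + [-1] -> [-1, 30]
  Merge [4] + [-1, 30] -> [-1, 4, 30]
  Merge [-4] + [29] -> [-4, 29]
  Merge [12] + [-4, 29] -> [-4, 12, 29]
  Merge [-1, 4, 30] + [-4, 12, 29] -> [-4, -1, 4, 12, 29, 30]


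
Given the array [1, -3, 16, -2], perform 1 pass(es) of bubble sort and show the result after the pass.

After pass 1: [-3, 1, -2, 16] (2 swaps)
Total swaps: 2


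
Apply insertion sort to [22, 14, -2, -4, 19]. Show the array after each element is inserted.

First element 22 is already 'sorted'
Insert 14: shifted 1 elements -> [14, 22, -2, -4, 19]
Insert -2: shifted 2 elements -> [-2, 14, 22, -4, 19]
Insert -4: shifted 3 elements -> [-4, -2, 14, 22, 19]
Insert 19: shifted 1 elements -> [-4, -2, 14, 19, 22]


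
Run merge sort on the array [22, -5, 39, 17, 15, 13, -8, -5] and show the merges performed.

Divide and conquer:
  Merge [22] + [-5] -> [-5, 22]
  Merge [39] + [17] -> [17, 39]
  Merge [-5, 22] + [17, 39] -> [-5, 17, 22, 39]
  Merge [15] + [13] -> [13, 15]
  Merge [-8] + [-5] -> [-8, -5]
  Merge [13, 15] + [-8, -5] -> [-8, -5, 13, 15]
  Merge [-5, 17, 22, 39] + [-8, -5, 13, 15] -> [-8, -5, -5, 13, 15, 17, 22, 39]


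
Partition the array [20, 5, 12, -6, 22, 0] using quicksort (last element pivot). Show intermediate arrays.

Partition 1: pivot=0 at index 1 -> [-6, 0, 12, 20, 22, 5]
Partition 2: pivot=5 at index 2 -> [-6, 0, 5, 20, 22, 12]
Partition 3: pivot=12 at index 3 -> [-6, 0, 5, 12, 22, 20]
Partition 4: pivot=20 at index 4 -> [-6, 0, 5, 12, 20, 22]


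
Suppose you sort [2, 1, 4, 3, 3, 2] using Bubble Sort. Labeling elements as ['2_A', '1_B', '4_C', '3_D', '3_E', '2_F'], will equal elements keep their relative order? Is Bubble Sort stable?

Trace Bubble Sort on the labeled array (the key is the number; the letter only tracks identity):
  After pass 1: [1_B, 2_A, 3_D, 3_E, 2_F, 4_C]
  After pass 2: [1_B, 2_A, 3_D, 2_F, 3_E, 4_C]
  After pass 3: [1_B, 2_A, 2_F, 3_D, 3_E, 4_C]
  After pass 4: [1_B, 2_A, 2_F, 3_D, 3_E, 4_C] (no swaps, done)
Final order: [1_B, 2_A, 2_F, 3_D, 3_E, 4_C]
Equal keys:
  value 2: originally 2_A, 2_F; after sorting 2_A, 2_F -> order preserved
  value 3: originally 3_D, 3_E; after sorting 3_D, 3_E -> order preserved
All equal keys kept their original relative order. Bubble Sort is stable: it only swaps adjacent elements when the left one is strictly greater, so equal keys never move past each other.
Answer: Stable


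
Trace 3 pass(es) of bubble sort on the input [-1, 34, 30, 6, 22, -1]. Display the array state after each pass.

After pass 1: [-1, 30, 6, 22, -1, 34] (4 swaps)
After pass 2: [-1, 6, 22, -1, 30, 34] (3 swaps)
After pass 3: [-1, 6, -1, 22, 30, 34] (1 swaps)
Total swaps: 8


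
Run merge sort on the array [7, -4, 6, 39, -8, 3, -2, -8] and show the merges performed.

Divide and conquer:
  Merge [7] + [-4] -> [-4, 7]
  Merge [6] + [39] -> [6, 39]
  Merge [-4, 7] + [6, 39] -> [-4, 6, 7, 39]
  Merge [-8] + [3] -> [-8, 3]
  Merge [-2] + [-8] -> [-8, -2]
  Merge [-8, 3] + [-8, -2] -> [-8, -8, -2, 3]
  Merge [-4, 6, 7, 39] + [-8, -8, -2, 3] -> [-8, -8, -4, -2, 3, 6, 7, 39]


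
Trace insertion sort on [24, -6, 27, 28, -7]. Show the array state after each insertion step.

First element 24 is already 'sorted'
Insert -6: shifted 1 elements -> [-6, 24, 27, 28, -7]
Insert 27: shifted 0 elements -> [-6, 24, 27, 28, -7]
Insert 28: shifted 0 elements -> [-6, 24, 27, 28, -7]
Insert -7: shifted 4 elements -> [-7, -6, 24, 27, 28]


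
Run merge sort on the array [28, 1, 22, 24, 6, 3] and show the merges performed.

Divide and conquer:
  Merge [1] + [22] -> [1, 22]
  Merge [28] + [1, 22] -> [1, 22, 28]
  Merge [6] + [3] -> [3, 6]
  Merge [24] + [3, 6] -> [3, 6, 24]
  Merge [1, 22, 28] + [3, 6, 24] -> [1, 3, 6, 22, 24, 28]


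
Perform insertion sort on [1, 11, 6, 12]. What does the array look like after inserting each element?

First element 1 is already 'sorted'
Insert 11: shifted 0 elements -> [1, 11, 6, 12]
Insert 6: shifted 1 elements -> [1, 6, 11, 12]
Insert 12: shifted 0 elements -> [1, 6, 11, 12]
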